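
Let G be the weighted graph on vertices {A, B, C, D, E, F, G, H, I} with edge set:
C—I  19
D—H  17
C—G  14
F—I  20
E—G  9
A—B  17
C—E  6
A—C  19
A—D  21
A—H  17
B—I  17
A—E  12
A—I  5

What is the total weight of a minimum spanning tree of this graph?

Kruskal: consider edges lightest-first.
A—I (5): add — endpoints in different components.
C—E (6): add — endpoints in different components.
E—G (9): add — endpoints in different components.
A—E (12): add — endpoints in different components.
C—G (14): skip — C and G already connected.
A—B (17): add — endpoints in different components.
A—H (17): add — endpoints in different components.
B—I (17): skip — B and I already connected.
D—H (17): add — endpoints in different components.
A—C (19): skip — A and C already connected.
C—I (19): skip — C and I already connected.
F—I (20): add — endpoints in different components.
MST edges: A—I, C—E, E—G, A—E, A—B, A—H, D—H, F—I; total weight 5+6+9+12+17+17+17+20 = 103.

103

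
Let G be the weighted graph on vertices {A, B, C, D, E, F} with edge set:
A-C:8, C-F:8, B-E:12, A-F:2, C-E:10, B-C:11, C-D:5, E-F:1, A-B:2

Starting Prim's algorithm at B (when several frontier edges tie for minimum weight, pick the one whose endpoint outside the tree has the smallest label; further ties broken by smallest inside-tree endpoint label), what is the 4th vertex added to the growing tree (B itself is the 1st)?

E

Prim, starting at B.
Step 1: frontier [A-B 2, B-C 11, B-E 12] → take A-B (2); add A.
Step 2: frontier [A-F 2, A-C 8, B-C 11, B-E 12] → take A-F (2); add F.
Step 3: frontier [A-C 8, B-C 11, B-E 12, E-F 1, C-F 8] → take E-F (1); add E.
Step 4: frontier [A-C 8, B-C 11, C-E 10, C-F 8] → take A-C (8); add C.
Step 5: frontier [C-D 5] → take C-D (5); add D.
Vertex order: B, A, F, E, C, D. The 4th vertex is E.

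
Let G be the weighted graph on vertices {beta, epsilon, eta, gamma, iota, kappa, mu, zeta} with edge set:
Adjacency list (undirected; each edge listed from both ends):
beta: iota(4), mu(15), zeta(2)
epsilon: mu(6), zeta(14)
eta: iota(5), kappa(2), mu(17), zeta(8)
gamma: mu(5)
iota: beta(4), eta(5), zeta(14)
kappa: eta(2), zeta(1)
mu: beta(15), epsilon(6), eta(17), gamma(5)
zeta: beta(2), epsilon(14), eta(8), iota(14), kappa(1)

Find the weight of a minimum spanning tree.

34

Kruskal's algorithm — process edges by increasing weight (ties by edge label):
kappa-zeta (1): add — endpoints in different components.
beta-zeta (2): add — endpoints in different components.
eta-kappa (2): add — endpoints in different components.
beta-iota (4): add — endpoints in different components.
eta-iota (5): skip — iota and eta already connected.
gamma-mu (5): add — endpoints in different components.
epsilon-mu (6): add — endpoints in different components.
eta-zeta (8): skip — eta and zeta already connected.
epsilon-zeta (14): add — endpoints in different components.
MST edges: kappa-zeta, beta-zeta, eta-kappa, beta-iota, gamma-mu, epsilon-mu, epsilon-zeta; total weight 1+2+2+4+5+6+14 = 34.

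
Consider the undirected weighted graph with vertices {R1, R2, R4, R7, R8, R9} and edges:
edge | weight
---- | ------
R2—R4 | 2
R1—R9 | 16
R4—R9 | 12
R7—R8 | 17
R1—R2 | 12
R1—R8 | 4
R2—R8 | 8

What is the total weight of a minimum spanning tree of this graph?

Prim, starting at R7.
Step 1: frontier [R7—R8 17] → take R7—R8 (17); add R8.
Step 2: frontier [R1—R8 4, R2—R8 8] → take R1—R8 (4); add R1.
Step 3: frontier [R1—R2 12, R1—R9 16, R2—R8 8] → take R2—R8 (8); add R2.
Step 4: frontier [R1—R9 16, R2—R4 2] → take R2—R4 (2); add R4.
Step 5: frontier [R1—R9 16, R4—R9 12] → take R4—R9 (12); add R9.
MST edges: R7—R8, R1—R8, R2—R8, R2—R4, R4—R9; total weight 17+4+8+2+12 = 43.

43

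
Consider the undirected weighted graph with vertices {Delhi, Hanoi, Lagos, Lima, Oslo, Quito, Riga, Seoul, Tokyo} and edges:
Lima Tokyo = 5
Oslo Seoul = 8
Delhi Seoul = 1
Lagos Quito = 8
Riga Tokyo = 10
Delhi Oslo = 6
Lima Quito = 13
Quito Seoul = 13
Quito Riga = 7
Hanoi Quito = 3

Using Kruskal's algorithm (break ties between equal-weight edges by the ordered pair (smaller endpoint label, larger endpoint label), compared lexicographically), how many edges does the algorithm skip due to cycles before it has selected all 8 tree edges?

2

Sort edges by weight, then run Kruskal:
Delhi Seoul (1): add — endpoints in different components.
Hanoi Quito (3): add — endpoints in different components.
Lima Tokyo (5): add — endpoints in different components.
Delhi Oslo (6): add — endpoints in different components.
Quito Riga (7): add — endpoints in different components.
Lagos Quito (8): add — endpoints in different components.
Oslo Seoul (8): skip — Seoul and Oslo already connected.
Riga Tokyo (10): add — endpoints in different components.
Lima Quito (13): skip — Quito and Lima already connected.
Quito Seoul (13): add — endpoints in different components.
Edges rejected before the tree was complete: 2.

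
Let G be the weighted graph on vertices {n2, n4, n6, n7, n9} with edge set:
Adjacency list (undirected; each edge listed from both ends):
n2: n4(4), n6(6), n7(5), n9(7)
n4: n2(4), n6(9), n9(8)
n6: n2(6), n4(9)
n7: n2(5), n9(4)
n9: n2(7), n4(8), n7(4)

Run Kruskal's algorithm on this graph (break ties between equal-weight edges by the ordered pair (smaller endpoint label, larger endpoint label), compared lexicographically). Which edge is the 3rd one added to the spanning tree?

Kruskal: consider edges lightest-first.
n2—n4 (4): add. Components now {n6} {n2,n4} {n7} {n9}
n7—n9 (4): add. Components now {n6} {n2,n4} {n7,n9}
n2—n7 (5): add. Components now {n6} {n2,n4,n7,n9}
n2—n6 (6): add. Components now {n2,n4,n6,n7,n9}
The 3rd edge added is n2—n7.

n2-n7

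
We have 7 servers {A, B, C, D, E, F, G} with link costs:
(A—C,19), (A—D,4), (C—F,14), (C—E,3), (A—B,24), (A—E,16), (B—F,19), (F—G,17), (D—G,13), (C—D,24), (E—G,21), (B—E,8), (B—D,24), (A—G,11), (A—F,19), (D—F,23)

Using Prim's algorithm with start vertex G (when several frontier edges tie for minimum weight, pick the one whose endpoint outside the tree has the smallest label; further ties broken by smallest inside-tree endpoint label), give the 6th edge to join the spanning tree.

C-F

Prim's algorithm from G:
Step 1: cheapest edge leaving the tree is A—G (11); add A.
Step 2: cheapest edge leaving the tree is A—D (4); add D.
Step 3: cheapest edge leaving the tree is A—E (16); add E.
Step 4: cheapest edge leaving the tree is C—E (3); add C.
Step 5: cheapest edge leaving the tree is B—E (8); add B.
Step 6: cheapest edge leaving the tree is C—F (14); add F.
The 6th edge added is C—F.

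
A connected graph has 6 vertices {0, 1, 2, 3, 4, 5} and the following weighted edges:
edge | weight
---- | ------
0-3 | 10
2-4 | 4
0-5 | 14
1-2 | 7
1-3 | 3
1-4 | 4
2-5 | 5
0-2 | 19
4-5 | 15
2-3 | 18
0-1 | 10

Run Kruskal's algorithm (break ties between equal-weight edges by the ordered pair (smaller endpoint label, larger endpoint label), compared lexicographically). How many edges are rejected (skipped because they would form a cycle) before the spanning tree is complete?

Sort edges by weight, then run Kruskal:
1-3 (3): add. Components now {0} {1,3} {2} {4} {5}
1-4 (4): add. Components now {0} {1,3,4} {2} {5}
2-4 (4): add. Components now {0} {1,2,3,4} {5}
2-5 (5): add. Components now {0} {1,2,3,4,5}
1-2 (7): skip — 1 and 2 already connected.
0-1 (10): add. Components now {0,1,2,3,4,5}
Edges rejected before the tree was complete: 1.

1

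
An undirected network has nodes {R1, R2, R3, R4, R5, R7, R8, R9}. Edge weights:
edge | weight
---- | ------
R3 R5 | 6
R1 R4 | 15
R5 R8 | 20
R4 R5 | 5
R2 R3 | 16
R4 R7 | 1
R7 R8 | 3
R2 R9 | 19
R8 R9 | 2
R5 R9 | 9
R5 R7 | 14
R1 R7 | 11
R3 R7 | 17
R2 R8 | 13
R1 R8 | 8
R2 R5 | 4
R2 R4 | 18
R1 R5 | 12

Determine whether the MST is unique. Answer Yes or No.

Kruskal's algorithm — process edges by increasing weight (ties by edge label):
R4 R7 (1): add — endpoints in different components.
R8 R9 (2): add — endpoints in different components.
R7 R8 (3): add — endpoints in different components.
R2 R5 (4): add — endpoints in different components.
R4 R5 (5): add — endpoints in different components.
R3 R5 (6): add — endpoints in different components.
R1 R8 (8): add — endpoints in different components.
Every non-tree edge has weight strictly greater than the heaviest edge on the tree path between its endpoints, so the MST is unique.

Yes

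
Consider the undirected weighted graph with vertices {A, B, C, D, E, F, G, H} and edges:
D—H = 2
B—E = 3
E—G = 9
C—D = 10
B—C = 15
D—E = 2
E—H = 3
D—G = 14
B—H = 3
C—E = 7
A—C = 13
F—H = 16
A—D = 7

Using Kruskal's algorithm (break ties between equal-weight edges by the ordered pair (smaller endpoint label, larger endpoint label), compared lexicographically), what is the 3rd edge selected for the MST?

B-E

Kruskal's algorithm — process edges by increasing weight (ties by edge label):
D—E (2): add — endpoints in different components.
D—H (2): add — endpoints in different components.
B—E (3): add — endpoints in different components.
B—H (3): skip — B and H already connected.
E—H (3): skip — E and H already connected.
A—D (7): add — endpoints in different components.
C—E (7): add — endpoints in different components.
E—G (9): add — endpoints in different components.
C—D (10): skip — C and D already connected.
A—C (13): skip — A and C already connected.
D—G (14): skip — D and G already connected.
B—C (15): skip — B and C already connected.
F—H (16): add — endpoints in different components.
The 3rd edge added is B—E.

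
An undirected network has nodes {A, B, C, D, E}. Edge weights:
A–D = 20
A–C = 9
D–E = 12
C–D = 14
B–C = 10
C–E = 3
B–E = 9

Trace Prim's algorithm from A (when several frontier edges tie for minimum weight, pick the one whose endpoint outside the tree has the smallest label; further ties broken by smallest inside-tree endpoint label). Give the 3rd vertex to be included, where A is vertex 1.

E

Prim's algorithm from A:
Step 1: cheapest edge leaving the tree is A–C (9); add C.
Step 2: cheapest edge leaving the tree is C–E (3); add E.
Step 3: cheapest edge leaving the tree is B–E (9); add B.
Step 4: cheapest edge leaving the tree is D–E (12); add D.
Vertex order: A, C, E, B, D. The 3rd vertex is E.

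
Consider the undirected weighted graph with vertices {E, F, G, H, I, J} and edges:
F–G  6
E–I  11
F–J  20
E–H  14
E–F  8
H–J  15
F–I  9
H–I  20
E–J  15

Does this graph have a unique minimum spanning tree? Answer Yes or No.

No

Kruskal's algorithm — process edges by increasing weight (ties by edge label):
F–G (6): add. Components now {E} {F,G} {H} {I} {J}
E–F (8): add. Components now {E,F,G} {H} {I} {J}
F–I (9): add. Components now {E,F,G,I} {H} {J}
E–I (11): skip — E and I already connected.
E–H (14): add. Components now {E,F,G,H,I} {J}
E–J (15): add. Components now {E,F,G,H,I,J}
Non-tree edge H–J has weight 15, equal to the heaviest edge on its tree cycle — swapping gives another MST of the same weight. Not unique.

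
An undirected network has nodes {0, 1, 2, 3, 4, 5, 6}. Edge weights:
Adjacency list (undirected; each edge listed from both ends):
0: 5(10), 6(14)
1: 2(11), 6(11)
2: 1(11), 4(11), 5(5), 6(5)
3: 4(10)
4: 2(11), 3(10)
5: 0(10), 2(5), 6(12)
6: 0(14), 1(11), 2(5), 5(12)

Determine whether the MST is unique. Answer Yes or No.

Kruskal's algorithm — process edges by increasing weight (ties by edge label):
2–5 (5): add — endpoints in different components.
2–6 (5): add — endpoints in different components.
0–5 (10): add — endpoints in different components.
3–4 (10): add — endpoints in different components.
1–2 (11): add — endpoints in different components.
1–6 (11): skip — 1 and 6 already connected.
2–4 (11): add — endpoints in different components.
Non-tree edge 1–6 has weight 11, equal to the heaviest edge on its tree cycle — swapping gives another MST of the same weight. Not unique.

No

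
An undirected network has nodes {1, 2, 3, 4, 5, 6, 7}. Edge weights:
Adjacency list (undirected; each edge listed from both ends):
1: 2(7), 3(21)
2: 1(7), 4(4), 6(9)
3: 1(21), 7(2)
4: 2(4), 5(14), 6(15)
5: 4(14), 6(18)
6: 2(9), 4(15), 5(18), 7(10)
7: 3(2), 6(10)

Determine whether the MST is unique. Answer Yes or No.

Yes

Kruskal: consider edges lightest-first.
3 7 (2): add. Components now {1} {2} {3,7} {4} {5} {6}
2 4 (4): add. Components now {1} {2,4} {3,7} {5} {6}
1 2 (7): add. Components now {1,2,4} {3,7} {5} {6}
2 6 (9): add. Components now {1,2,4,6} {3,7} {5}
6 7 (10): add. Components now {1,2,3,4,6,7} {5}
4 5 (14): add. Components now {1,2,3,4,5,6,7}
Every non-tree edge has weight strictly greater than the heaviest edge on the tree path between its endpoints, so the MST is unique.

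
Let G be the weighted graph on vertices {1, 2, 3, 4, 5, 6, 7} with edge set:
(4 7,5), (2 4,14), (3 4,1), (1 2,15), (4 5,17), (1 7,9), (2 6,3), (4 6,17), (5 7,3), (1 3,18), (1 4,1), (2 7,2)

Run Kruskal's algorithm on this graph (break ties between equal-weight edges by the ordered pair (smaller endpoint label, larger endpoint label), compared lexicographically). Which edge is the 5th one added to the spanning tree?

5-7

Kruskal's algorithm — process edges by increasing weight (ties by edge label):
1 4 (1): add. Components now {1,4} {2} {3} {5} {6} {7}
3 4 (1): add. Components now {1,3,4} {2} {5} {6} {7}
2 7 (2): add. Components now {1,3,4} {2,7} {5} {6}
2 6 (3): add. Components now {1,3,4} {2,6,7} {5}
5 7 (3): add. Components now {1,3,4} {2,5,6,7}
4 7 (5): add. Components now {1,2,3,4,5,6,7}
The 5th edge added is 5 7.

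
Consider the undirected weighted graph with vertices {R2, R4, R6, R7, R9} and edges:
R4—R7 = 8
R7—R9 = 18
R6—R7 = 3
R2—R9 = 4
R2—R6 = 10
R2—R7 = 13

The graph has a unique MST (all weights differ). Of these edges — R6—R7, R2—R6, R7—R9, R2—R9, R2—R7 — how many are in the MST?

Kruskal's algorithm — process edges by increasing weight (ties by edge label):
R6—R7 (3): add. Components now {R2} {R4} {R6,R7} {R9}
R2—R9 (4): add. Components now {R2,R9} {R4} {R6,R7}
R4—R7 (8): add. Components now {R2,R9} {R4,R6,R7}
R2—R6 (10): add. Components now {R2,R4,R6,R7,R9}
MST edge set: {R6—R7, R2—R9, R4—R7, R2—R6}.
Of the listed edges, {R6—R7, R2—R6, R2—R9} are in the MST → 3.

3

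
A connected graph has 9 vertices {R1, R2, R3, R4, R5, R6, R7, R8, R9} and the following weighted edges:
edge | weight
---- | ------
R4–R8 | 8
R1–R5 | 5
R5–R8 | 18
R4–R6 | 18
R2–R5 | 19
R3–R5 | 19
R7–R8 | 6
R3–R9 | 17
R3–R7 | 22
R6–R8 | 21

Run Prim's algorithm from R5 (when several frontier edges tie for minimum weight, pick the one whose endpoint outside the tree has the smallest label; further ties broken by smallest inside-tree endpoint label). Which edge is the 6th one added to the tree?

Prim, starting at R5.
Step 1: frontier [R1–R5 5, R5–R8 18, R2–R5 19, R3–R5 19] → take R1–R5 (5); add R1.
Step 2: frontier [R5–R8 18, R2–R5 19, R3–R5 19] → take R5–R8 (18); add R8.
Step 3: frontier [R2–R5 19, R3–R5 19, R7–R8 6, R4–R8 8, R6–R8 21] → take R7–R8 (6); add R7.
Step 4: frontier [R2–R5 19, R3–R5 19, R3–R7 22, R4–R8 8, R6–R8 21] → take R4–R8 (8); add R4.
Step 5: frontier [R4–R6 18, R2–R5 19, R3–R5 19, R3–R7 22, R6–R8 21] → take R4–R6 (18); add R6.
Step 6: frontier [R2–R5 19, R3–R5 19, R3–R7 22] → take R2–R5 (19); add R2.
Step 7: frontier [R3–R5 19, R3–R7 22] → take R3–R5 (19); add R3.
Step 8: frontier [R3–R9 17] → take R3–R9 (17); add R9.
The 6th edge added is R2–R5.

R2-R5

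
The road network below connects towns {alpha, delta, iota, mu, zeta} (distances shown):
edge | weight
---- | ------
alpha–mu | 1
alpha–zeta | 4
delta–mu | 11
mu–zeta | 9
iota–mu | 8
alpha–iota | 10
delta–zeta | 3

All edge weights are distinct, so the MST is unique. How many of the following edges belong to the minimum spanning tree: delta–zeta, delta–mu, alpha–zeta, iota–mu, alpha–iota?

3

Sort edges by weight, then run Kruskal:
alpha–mu (1): add — endpoints in different components.
delta–zeta (3): add — endpoints in different components.
alpha–zeta (4): add — endpoints in different components.
iota–mu (8): add — endpoints in different components.
MST edge set: {alpha–mu, delta–zeta, alpha–zeta, iota–mu}.
Of the listed edges, {delta–zeta, alpha–zeta, iota–mu} are in the MST → 3.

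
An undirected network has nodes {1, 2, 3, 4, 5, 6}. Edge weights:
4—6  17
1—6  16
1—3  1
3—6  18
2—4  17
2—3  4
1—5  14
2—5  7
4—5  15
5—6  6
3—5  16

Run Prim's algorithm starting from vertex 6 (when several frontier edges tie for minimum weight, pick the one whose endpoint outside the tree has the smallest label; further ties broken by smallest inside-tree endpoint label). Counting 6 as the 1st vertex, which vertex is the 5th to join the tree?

1

Grow the tree from 6 using Prim:
Step 1: cheapest edge leaving the tree is 5—6 (6); add 5.
Step 2: cheapest edge leaving the tree is 2—5 (7); add 2.
Step 3: cheapest edge leaving the tree is 2—3 (4); add 3.
Step 4: cheapest edge leaving the tree is 1—3 (1); add 1.
Step 5: cheapest edge leaving the tree is 4—5 (15); add 4.
Vertex order: 6, 5, 2, 3, 1, 4. The 5th vertex is 1.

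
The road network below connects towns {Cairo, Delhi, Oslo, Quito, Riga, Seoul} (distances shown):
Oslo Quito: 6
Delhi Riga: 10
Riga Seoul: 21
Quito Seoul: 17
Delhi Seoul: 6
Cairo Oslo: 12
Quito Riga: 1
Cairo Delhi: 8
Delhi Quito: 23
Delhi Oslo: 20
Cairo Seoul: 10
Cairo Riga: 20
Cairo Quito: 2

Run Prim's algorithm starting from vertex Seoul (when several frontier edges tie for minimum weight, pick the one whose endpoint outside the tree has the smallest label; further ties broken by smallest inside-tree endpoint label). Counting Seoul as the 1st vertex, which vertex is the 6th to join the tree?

Grow the tree from Seoul using Prim:
Step 1: cheapest edge leaving the tree is Delhi Seoul (6); add Delhi.
Step 2: cheapest edge leaving the tree is Cairo Delhi (8); add Cairo.
Step 3: cheapest edge leaving the tree is Cairo Quito (2); add Quito.
Step 4: cheapest edge leaving the tree is Quito Riga (1); add Riga.
Step 5: cheapest edge leaving the tree is Oslo Quito (6); add Oslo.
Vertex order: Seoul, Delhi, Cairo, Quito, Riga, Oslo. The 6th vertex is Oslo.

Oslo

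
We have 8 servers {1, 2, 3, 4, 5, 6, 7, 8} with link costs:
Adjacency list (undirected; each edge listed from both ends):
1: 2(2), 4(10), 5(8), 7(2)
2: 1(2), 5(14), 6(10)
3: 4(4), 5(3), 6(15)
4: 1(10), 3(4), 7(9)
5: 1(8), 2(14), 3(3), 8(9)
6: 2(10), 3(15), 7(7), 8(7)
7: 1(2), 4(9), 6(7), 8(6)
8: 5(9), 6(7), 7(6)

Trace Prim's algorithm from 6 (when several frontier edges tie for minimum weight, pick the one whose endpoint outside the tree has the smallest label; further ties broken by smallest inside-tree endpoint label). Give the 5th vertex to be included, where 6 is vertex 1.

8

Prim's algorithm from 6:
Step 1: frontier [6–7 7, 6–8 7, 2–6 10, 3–6 15] → take 6–7 (7); add 7.
Step 2: frontier [6–8 7, 2–6 10, 3–6 15, 1–7 2, 7–8 6, 4–7 9] → take 1–7 (2); add 1.
Step 3: frontier [1–2 2, 1–5 8, 1–4 10, 6–8 7, 2–6 10, 3–6 15, 7–8 6, 4–7 9] → take 1–2 (2); add 2.
Step 4: frontier [1–5 8, 1–4 10, 2–5 14, 6–8 7, 3–6 15, 7–8 6, 4–7 9] → take 7–8 (6); add 8.
Step 5: frontier [1–5 8, 1–4 10, 2–5 14, 3–6 15, 4–7 9, 5–8 9] → take 1–5 (8); add 5.
Step 6: frontier [1–4 10, 3–5 3, 3–6 15, 4–7 9] → take 3–5 (3); add 3.
Step 7: frontier [1–4 10, 3–4 4, 4–7 9] → take 3–4 (4); add 4.
Vertex order: 6, 7, 1, 2, 8, 5, 3, 4. The 5th vertex is 8.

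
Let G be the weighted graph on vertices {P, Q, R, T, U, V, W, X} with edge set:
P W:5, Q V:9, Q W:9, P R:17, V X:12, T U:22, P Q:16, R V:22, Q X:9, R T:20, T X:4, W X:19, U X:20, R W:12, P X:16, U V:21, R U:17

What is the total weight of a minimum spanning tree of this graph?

65

Kruskal's algorithm — process edges by increasing weight (ties by edge label):
T X (4): add — endpoints in different components.
P W (5): add — endpoints in different components.
Q V (9): add — endpoints in different components.
Q W (9): add — endpoints in different components.
Q X (9): add — endpoints in different components.
R W (12): add — endpoints in different components.
V X (12): skip — X and V already connected.
P Q (16): skip — P and Q already connected.
P X (16): skip — X and P already connected.
P R (17): skip — R and P already connected.
R U (17): add — endpoints in different components.
MST edges: T X, P W, Q V, Q W, Q X, R W, R U; total weight 4+5+9+9+9+12+17 = 65.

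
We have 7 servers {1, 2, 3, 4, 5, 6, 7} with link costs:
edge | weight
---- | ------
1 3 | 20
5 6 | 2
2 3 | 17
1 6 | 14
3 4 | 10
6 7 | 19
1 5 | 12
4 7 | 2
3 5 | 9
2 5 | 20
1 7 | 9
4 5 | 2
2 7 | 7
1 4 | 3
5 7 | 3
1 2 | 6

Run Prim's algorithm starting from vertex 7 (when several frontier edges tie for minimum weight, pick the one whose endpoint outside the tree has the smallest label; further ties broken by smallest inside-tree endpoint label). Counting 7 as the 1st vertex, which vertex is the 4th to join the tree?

6

Prim, starting at 7.
Step 1: cheapest edge leaving the tree is 4 7 (2); add 4.
Step 2: cheapest edge leaving the tree is 4 5 (2); add 5.
Step 3: cheapest edge leaving the tree is 5 6 (2); add 6.
Step 4: cheapest edge leaving the tree is 1 4 (3); add 1.
Step 5: cheapest edge leaving the tree is 1 2 (6); add 2.
Step 6: cheapest edge leaving the tree is 3 5 (9); add 3.
Vertex order: 7, 4, 5, 6, 1, 2, 3. The 4th vertex is 6.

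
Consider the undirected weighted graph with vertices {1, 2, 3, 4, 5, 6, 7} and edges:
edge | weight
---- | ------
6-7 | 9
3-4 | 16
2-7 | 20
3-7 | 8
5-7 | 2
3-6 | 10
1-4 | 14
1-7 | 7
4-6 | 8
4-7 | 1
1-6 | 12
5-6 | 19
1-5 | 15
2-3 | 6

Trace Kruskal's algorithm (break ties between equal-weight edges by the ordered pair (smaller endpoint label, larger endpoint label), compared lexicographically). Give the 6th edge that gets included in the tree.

4-6

Kruskal: consider edges lightest-first.
4-7 (1): add. Components now {1} {2} {3} {4,7} {5} {6}
5-7 (2): add. Components now {1} {2} {3} {4,5,7} {6}
2-3 (6): add. Components now {1} {2,3} {4,5,7} {6}
1-7 (7): add. Components now {1,4,5,7} {2,3} {6}
3-7 (8): add. Components now {1,2,3,4,5,7} {6}
4-6 (8): add. Components now {1,2,3,4,5,6,7}
The 6th edge added is 4-6.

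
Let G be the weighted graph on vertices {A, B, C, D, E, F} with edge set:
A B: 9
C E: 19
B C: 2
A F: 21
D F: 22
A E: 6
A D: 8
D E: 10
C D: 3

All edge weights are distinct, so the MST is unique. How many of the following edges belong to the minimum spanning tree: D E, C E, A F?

1

Sort edges by weight, then run Kruskal:
B C (2): add — endpoints in different components.
C D (3): add — endpoints in different components.
A E (6): add — endpoints in different components.
A D (8): add — endpoints in different components.
A B (9): skip — A and B already connected.
D E (10): skip — D and E already connected.
C E (19): skip — C and E already connected.
A F (21): add — endpoints in different components.
MST edge set: {B C, C D, A E, A D, A F}.
Of the listed edges, {A F} are in the MST → 1.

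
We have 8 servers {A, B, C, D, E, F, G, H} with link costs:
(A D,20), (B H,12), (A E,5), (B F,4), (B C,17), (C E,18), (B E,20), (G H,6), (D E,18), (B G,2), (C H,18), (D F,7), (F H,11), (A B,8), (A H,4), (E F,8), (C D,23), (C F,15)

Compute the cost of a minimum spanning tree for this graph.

Sort edges by weight, then run Kruskal:
B G (2): add — endpoints in different components.
A H (4): add — endpoints in different components.
B F (4): add — endpoints in different components.
A E (5): add — endpoints in different components.
G H (6): add — endpoints in different components.
D F (7): add — endpoints in different components.
A B (8): skip — A and B already connected.
E F (8): skip — E and F already connected.
F H (11): skip — F and H already connected.
B H (12): skip — B and H already connected.
C F (15): add — endpoints in different components.
MST edges: B G, A H, B F, A E, G H, D F, C F; total weight 2+4+4+5+6+7+15 = 43.

43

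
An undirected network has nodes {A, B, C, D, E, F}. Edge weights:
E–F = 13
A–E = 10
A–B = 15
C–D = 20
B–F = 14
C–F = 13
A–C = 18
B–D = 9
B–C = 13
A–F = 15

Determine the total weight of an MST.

58

Sort edges by weight, then run Kruskal:
B–D (9): add. Components now {A} {B,D} {C} {E} {F}
A–E (10): add. Components now {A,E} {B,D} {C} {F}
B–C (13): add. Components now {A,E} {B,C,D} {F}
C–F (13): add. Components now {A,E} {B,C,D,F}
E–F (13): add. Components now {A,B,C,D,E,F}
MST edges: B–D, A–E, B–C, C–F, E–F; total weight 9+10+13+13+13 = 58.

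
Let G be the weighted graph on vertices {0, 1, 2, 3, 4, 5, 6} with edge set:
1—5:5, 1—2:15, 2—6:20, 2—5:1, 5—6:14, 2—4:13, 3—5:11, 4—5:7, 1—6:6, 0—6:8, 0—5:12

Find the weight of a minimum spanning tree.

38

Kruskal's algorithm — process edges by increasing weight (ties by edge label):
2—5 (1): add — endpoints in different components.
1—5 (5): add — endpoints in different components.
1—6 (6): add — endpoints in different components.
4—5 (7): add — endpoints in different components.
0—6 (8): add — endpoints in different components.
3—5 (11): add — endpoints in different components.
MST edges: 2—5, 1—5, 1—6, 4—5, 0—6, 3—5; total weight 1+5+6+7+8+11 = 38.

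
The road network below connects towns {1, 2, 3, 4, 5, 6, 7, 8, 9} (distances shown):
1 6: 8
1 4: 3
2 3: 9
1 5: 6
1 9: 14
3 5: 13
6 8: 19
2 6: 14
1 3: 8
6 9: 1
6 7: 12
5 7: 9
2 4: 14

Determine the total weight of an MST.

63

Prim's algorithm from 4:
Step 1: frontier [1 4 3, 2 4 14] → take 1 4 (3); add 1.
Step 2: frontier [1 5 6, 1 3 8, 1 6 8, 1 9 14, 2 4 14] → take 1 5 (6); add 5.
Step 3: frontier [1 3 8, 1 6 8, 1 9 14, 2 4 14, 5 7 9, 3 5 13] → take 1 3 (8); add 3.
Step 4: frontier [1 6 8, 1 9 14, 2 3 9, 2 4 14, 5 7 9] → take 1 6 (8); add 6.
Step 5: frontier [1 9 14, 2 3 9, 2 4 14, 5 7 9, 6 9 1, 6 7 12, 2 6 14, 6 8 19] → take 6 9 (1); add 9.
Step 6: frontier [2 3 9, 2 4 14, 5 7 9, 6 7 12, 2 6 14, 6 8 19] → take 2 3 (9); add 2.
Step 7: frontier [5 7 9, 6 7 12, 6 8 19] → take 5 7 (9); add 7.
Step 8: frontier [6 8 19] → take 6 8 (19); add 8.
MST edges: 1 4, 1 5, 1 3, 1 6, 6 9, 2 3, 5 7, 6 8; total weight 3+6+8+8+1+9+9+19 = 63.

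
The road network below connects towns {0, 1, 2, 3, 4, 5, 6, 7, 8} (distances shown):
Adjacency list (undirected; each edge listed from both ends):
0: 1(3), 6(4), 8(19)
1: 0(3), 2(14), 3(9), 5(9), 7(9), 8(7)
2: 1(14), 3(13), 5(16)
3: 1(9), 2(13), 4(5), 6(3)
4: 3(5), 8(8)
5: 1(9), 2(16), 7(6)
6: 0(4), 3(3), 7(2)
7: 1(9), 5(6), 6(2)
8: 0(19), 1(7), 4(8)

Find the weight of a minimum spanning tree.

Prim's algorithm from 4:
Step 1: cheapest edge leaving the tree is 3-4 (5); add 3.
Step 2: cheapest edge leaving the tree is 3-6 (3); add 6.
Step 3: cheapest edge leaving the tree is 6-7 (2); add 7.
Step 4: cheapest edge leaving the tree is 0-6 (4); add 0.
Step 5: cheapest edge leaving the tree is 0-1 (3); add 1.
Step 6: cheapest edge leaving the tree is 5-7 (6); add 5.
Step 7: cheapest edge leaving the tree is 1-8 (7); add 8.
Step 8: cheapest edge leaving the tree is 2-3 (13); add 2.
MST edges: 3-4, 3-6, 6-7, 0-6, 0-1, 5-7, 1-8, 2-3; total weight 5+3+2+4+3+6+7+13 = 43.

43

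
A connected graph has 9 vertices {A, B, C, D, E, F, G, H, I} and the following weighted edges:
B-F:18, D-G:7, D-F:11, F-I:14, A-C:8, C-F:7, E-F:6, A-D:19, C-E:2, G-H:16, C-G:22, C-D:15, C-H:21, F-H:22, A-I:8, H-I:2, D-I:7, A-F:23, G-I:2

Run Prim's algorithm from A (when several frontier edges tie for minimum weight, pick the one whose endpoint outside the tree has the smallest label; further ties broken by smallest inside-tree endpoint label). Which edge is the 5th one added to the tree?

Grow the tree from A using Prim:
Step 1: cheapest edge leaving the tree is A-C (8); add C.
Step 2: cheapest edge leaving the tree is C-E (2); add E.
Step 3: cheapest edge leaving the tree is E-F (6); add F.
Step 4: cheapest edge leaving the tree is A-I (8); add I.
Step 5: cheapest edge leaving the tree is G-I (2); add G.
Step 6: cheapest edge leaving the tree is H-I (2); add H.
Step 7: cheapest edge leaving the tree is D-G (7); add D.
Step 8: cheapest edge leaving the tree is B-F (18); add B.
The 5th edge added is G-I.

G-I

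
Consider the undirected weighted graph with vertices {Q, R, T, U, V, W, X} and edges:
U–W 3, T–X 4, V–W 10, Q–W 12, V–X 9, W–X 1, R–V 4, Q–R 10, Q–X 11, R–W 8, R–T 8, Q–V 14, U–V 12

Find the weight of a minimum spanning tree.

Grow the tree from W using Prim:
Step 1: cheapest edge leaving the tree is W–X (1); add X.
Step 2: cheapest edge leaving the tree is U–W (3); add U.
Step 3: cheapest edge leaving the tree is T–X (4); add T.
Step 4: cheapest edge leaving the tree is R–T (8); add R.
Step 5: cheapest edge leaving the tree is R–V (4); add V.
Step 6: cheapest edge leaving the tree is Q–R (10); add Q.
MST edges: W–X, U–W, T–X, R–T, R–V, Q–R; total weight 1+3+4+8+4+10 = 30.

30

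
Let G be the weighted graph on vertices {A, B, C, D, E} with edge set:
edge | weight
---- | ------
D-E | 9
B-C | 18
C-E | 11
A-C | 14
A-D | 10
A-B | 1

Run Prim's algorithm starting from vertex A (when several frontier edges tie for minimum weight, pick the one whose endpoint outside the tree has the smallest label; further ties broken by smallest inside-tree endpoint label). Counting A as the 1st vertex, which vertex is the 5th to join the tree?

C

Prim, starting at A.
Step 1: cheapest edge leaving the tree is A-B (1); add B.
Step 2: cheapest edge leaving the tree is A-D (10); add D.
Step 3: cheapest edge leaving the tree is D-E (9); add E.
Step 4: cheapest edge leaving the tree is C-E (11); add C.
Vertex order: A, B, D, E, C. The 5th vertex is C.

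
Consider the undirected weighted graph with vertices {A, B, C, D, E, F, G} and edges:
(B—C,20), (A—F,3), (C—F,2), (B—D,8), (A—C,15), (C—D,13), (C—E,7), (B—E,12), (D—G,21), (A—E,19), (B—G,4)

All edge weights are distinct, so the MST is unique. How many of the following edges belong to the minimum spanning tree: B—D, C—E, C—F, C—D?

Kruskal: consider edges lightest-first.
C—F (2): add — endpoints in different components.
A—F (3): add — endpoints in different components.
B—G (4): add — endpoints in different components.
C—E (7): add — endpoints in different components.
B—D (8): add — endpoints in different components.
B—E (12): add — endpoints in different components.
MST edge set: {C—F, A—F, B—G, C—E, B—D, B—E}.
Of the listed edges, {B—D, C—E, C—F} are in the MST → 3.

3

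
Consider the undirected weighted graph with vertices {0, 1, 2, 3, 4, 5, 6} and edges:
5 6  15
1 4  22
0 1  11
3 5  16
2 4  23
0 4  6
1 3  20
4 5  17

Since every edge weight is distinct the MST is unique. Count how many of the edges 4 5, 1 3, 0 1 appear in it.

Kruskal: consider edges lightest-first.
0 4 (6): add. Components now {0,4} {1} {2} {3} {5} {6}
0 1 (11): add. Components now {0,1,4} {2} {3} {5} {6}
5 6 (15): add. Components now {0,1,4} {2} {3} {5,6}
3 5 (16): add. Components now {0,1,4} {2} {3,5,6}
4 5 (17): add. Components now {0,1,3,4,5,6} {2}
1 3 (20): skip — 1 and 3 already connected.
1 4 (22): skip — 1 and 4 already connected.
2 4 (23): add. Components now {0,1,2,3,4,5,6}
MST edge set: {0 4, 0 1, 5 6, 3 5, 4 5, 2 4}.
Of the listed edges, {4 5, 0 1} are in the MST → 2.

2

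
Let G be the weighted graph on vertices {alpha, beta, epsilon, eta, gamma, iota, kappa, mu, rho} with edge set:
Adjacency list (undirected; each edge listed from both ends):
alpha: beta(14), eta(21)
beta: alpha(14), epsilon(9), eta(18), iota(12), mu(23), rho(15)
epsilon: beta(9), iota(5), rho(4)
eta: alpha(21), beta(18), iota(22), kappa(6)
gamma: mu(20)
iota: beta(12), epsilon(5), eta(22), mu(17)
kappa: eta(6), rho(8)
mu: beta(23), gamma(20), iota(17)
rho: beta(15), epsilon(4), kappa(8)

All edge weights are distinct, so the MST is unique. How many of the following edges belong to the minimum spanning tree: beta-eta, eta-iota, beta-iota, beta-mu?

0

Sort edges by weight, then run Kruskal:
epsilon-rho (4): add — endpoints in different components.
epsilon-iota (5): add — endpoints in different components.
eta-kappa (6): add — endpoints in different components.
kappa-rho (8): add — endpoints in different components.
beta-epsilon (9): add — endpoints in different components.
beta-iota (12): skip — beta and iota already connected.
alpha-beta (14): add — endpoints in different components.
beta-rho (15): skip — beta and rho already connected.
iota-mu (17): add — endpoints in different components.
beta-eta (18): skip — beta and eta already connected.
gamma-mu (20): add — endpoints in different components.
MST edge set: {epsilon-rho, epsilon-iota, eta-kappa, kappa-rho, beta-epsilon, alpha-beta, iota-mu, gamma-mu}.
Of the listed edges, {} are in the MST → 0.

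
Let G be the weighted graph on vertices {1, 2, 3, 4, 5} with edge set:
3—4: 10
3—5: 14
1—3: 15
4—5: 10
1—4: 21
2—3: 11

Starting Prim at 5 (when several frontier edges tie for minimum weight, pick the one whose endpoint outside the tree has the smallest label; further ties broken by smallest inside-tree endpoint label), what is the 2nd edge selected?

Grow the tree from 5 using Prim:
Step 1: frontier [4—5 10, 3—5 14] → take 4—5 (10); add 4.
Step 2: frontier [3—4 10, 1—4 21, 3—5 14] → take 3—4 (10); add 3.
Step 3: frontier [2—3 11, 1—3 15, 1—4 21] → take 2—3 (11); add 2.
Step 4: frontier [1—3 15, 1—4 21] → take 1—3 (15); add 1.
The 2nd edge added is 3—4.

3-4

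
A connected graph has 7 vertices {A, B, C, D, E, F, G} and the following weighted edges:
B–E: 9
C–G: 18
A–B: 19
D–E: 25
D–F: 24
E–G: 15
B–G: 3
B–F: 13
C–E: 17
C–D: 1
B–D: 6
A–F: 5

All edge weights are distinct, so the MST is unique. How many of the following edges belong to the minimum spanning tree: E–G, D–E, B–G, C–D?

Kruskal: consider edges lightest-first.
C–D (1): add — endpoints in different components.
B–G (3): add — endpoints in different components.
A–F (5): add — endpoints in different components.
B–D (6): add — endpoints in different components.
B–E (9): add — endpoints in different components.
B–F (13): add — endpoints in different components.
MST edge set: {C–D, B–G, A–F, B–D, B–E, B–F}.
Of the listed edges, {B–G, C–D} are in the MST → 2.

2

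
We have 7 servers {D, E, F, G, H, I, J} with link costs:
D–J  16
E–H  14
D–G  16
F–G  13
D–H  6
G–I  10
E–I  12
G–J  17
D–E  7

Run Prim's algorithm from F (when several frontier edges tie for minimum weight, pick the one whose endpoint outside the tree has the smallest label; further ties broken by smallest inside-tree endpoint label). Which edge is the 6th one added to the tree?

D-J

Prim, starting at F.
Step 1: cheapest edge leaving the tree is F–G (13); add G.
Step 2: cheapest edge leaving the tree is G–I (10); add I.
Step 3: cheapest edge leaving the tree is E–I (12); add E.
Step 4: cheapest edge leaving the tree is D–E (7); add D.
Step 5: cheapest edge leaving the tree is D–H (6); add H.
Step 6: cheapest edge leaving the tree is D–J (16); add J.
The 6th edge added is D–J.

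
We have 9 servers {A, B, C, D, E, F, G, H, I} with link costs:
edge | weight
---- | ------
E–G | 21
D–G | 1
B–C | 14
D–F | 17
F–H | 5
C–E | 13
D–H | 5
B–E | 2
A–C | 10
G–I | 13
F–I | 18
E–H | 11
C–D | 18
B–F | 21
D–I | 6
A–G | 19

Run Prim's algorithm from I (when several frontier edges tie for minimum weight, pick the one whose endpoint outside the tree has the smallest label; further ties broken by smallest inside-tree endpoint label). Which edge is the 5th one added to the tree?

E-H

Prim, starting at I.
Step 1: cheapest edge leaving the tree is D–I (6); add D.
Step 2: cheapest edge leaving the tree is D–G (1); add G.
Step 3: cheapest edge leaving the tree is D–H (5); add H.
Step 4: cheapest edge leaving the tree is F–H (5); add F.
Step 5: cheapest edge leaving the tree is E–H (11); add E.
Step 6: cheapest edge leaving the tree is B–E (2); add B.
Step 7: cheapest edge leaving the tree is C–E (13); add C.
Step 8: cheapest edge leaving the tree is A–C (10); add A.
The 5th edge added is E–H.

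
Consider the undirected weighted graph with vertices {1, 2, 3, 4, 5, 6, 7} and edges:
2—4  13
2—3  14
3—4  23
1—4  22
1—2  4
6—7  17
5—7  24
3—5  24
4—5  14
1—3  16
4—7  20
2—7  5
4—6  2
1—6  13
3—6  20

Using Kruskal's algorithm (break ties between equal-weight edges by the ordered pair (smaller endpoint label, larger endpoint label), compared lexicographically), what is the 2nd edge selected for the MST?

Kruskal: consider edges lightest-first.
4—6 (2): add. Components now {1} {2} {3} {4,6} {5} {7}
1—2 (4): add. Components now {1,2} {3} {4,6} {5} {7}
2—7 (5): add. Components now {1,2,7} {3} {4,6} {5}
1—6 (13): add. Components now {1,2,4,6,7} {3} {5}
2—4 (13): skip — 2 and 4 already connected.
2—3 (14): add. Components now {1,2,3,4,6,7} {5}
4—5 (14): add. Components now {1,2,3,4,5,6,7}
The 2nd edge added is 1—2.

1-2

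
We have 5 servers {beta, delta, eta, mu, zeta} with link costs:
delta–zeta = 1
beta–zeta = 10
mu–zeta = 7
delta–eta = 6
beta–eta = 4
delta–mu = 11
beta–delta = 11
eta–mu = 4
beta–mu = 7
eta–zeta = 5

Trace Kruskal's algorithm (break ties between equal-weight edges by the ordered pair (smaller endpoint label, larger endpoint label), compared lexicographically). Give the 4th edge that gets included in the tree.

eta-zeta

Kruskal's algorithm — process edges by increasing weight (ties by edge label):
delta–zeta (1): add. Components now {eta} {delta,zeta} {beta} {mu}
beta–eta (4): add. Components now {beta,eta} {delta,zeta} {mu}
eta–mu (4): add. Components now {beta,eta,mu} {delta,zeta}
eta–zeta (5): add. Components now {beta,delta,eta,mu,zeta}
The 4th edge added is eta–zeta.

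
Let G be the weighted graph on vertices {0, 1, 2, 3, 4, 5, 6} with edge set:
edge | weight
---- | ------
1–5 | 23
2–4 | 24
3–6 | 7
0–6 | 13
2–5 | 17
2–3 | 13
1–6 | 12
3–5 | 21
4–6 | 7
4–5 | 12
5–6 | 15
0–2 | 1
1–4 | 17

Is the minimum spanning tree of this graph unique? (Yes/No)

No

Sort edges by weight, then run Kruskal:
0–2 (1): add — endpoints in different components.
3–6 (7): add — endpoints in different components.
4–6 (7): add — endpoints in different components.
1–6 (12): add — endpoints in different components.
4–5 (12): add — endpoints in different components.
0–6 (13): add — endpoints in different components.
Non-tree edge 2–3 has weight 13, equal to the heaviest edge on its tree cycle — swapping gives another MST of the same weight. Not unique.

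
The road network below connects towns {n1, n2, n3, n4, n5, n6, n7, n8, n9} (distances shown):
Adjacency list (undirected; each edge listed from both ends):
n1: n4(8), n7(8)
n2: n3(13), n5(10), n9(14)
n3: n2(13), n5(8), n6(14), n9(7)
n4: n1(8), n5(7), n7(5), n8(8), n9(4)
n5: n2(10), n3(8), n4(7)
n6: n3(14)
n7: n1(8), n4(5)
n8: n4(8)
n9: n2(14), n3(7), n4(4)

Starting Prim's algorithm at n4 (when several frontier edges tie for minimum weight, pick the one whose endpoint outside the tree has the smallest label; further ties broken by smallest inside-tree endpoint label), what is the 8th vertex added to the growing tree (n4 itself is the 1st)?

n2

Prim's algorithm from n4:
Step 1: frontier [n4-n9 4, n4-n7 5, n4-n5 7, n1-n4 8, n4-n8 8] → take n4-n9 (4); add n9.
Step 2: frontier [n4-n7 5, n4-n5 7, n1-n4 8, n4-n8 8, n3-n9 7, n2-n9 14] → take n4-n7 (5); add n7.
Step 3: frontier [n4-n5 7, n1-n4 8, n4-n8 8, n1-n7 8, n3-n9 7, n2-n9 14] → take n3-n9 (7); add n3.
Step 4: frontier [n3-n5 8, n2-n3 13, n3-n6 14, n4-n5 7, n1-n4 8, n4-n8 8, n1-n7 8, n2-n9 14] → take n4-n5 (7); add n5.
Step 5: frontier [n2-n3 13, n3-n6 14, n1-n4 8, n4-n8 8, n2-n5 10, n1-n7 8, n2-n9 14] → take n1-n4 (8); add n1.
Step 6: frontier [n2-n3 13, n3-n6 14, n4-n8 8, n2-n5 10, n2-n9 14] → take n4-n8 (8); add n8.
Step 7: frontier [n2-n3 13, n3-n6 14, n2-n5 10, n2-n9 14] → take n2-n5 (10); add n2.
Step 8: frontier [n3-n6 14] → take n3-n6 (14); add n6.
Vertex order: n4, n9, n7, n3, n5, n1, n8, n2, n6. The 8th vertex is n2.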